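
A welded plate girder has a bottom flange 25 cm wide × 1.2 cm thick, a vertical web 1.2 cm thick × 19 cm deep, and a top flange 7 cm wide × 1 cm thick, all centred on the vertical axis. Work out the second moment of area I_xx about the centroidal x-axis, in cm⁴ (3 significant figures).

Break the section into simple shapes (no overlaps), measuring from the bottom-left corner of the bounding box.
Bottom plate: 25 × 1.2, A = 30 cm², y = 0.6 cm, Ī = 3.6 cm⁴.
Web plate: 1.2 × 19, A = 22.8 cm², y = 10.7 cm, Ī = 685.9 cm⁴.
Top plate: 7 × 1, A = 7 cm², y = 20.7 cm, Ī = 0.58333 cm⁴.
Centroid: ȳ = ΣA·y / ΣA = 6.8037 cm.
Transfer each piece to the centroidal x-axis using Ī + A·d² with d = y − 6.8037:
  bottom plate: d = -6.2037 cm → contributes +1158.2 cm⁴
  web plate: d = 3.8963 cm → contributes +1 032 cm⁴
  top plate: d = 13.896 cm → contributes +1352.3 cm⁴
Total I = 3542.5 cm⁴.

I_xx ≈ 3540 cm⁴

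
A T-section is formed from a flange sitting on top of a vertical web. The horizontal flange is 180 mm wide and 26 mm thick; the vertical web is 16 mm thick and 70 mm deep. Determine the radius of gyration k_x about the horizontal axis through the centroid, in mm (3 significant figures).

k_x ≈ 22.0 mm

Treat the section as a set of non-overlapping primitives; coordinates are from the bounding-box lower-left.
Flange: 180 × 26, A = 4 680 mm², y = 83 mm, Ī = 263 640 mm⁴.
Web: 16 × 70, A = 1 120 mm², y = 35 mm, Ī = 457 333 mm⁴.
Centroid: ȳ = ΣA·y / ΣA = 73.731 mm.
Transfer each piece to the horizontal axis through the centroid using Ī + A·d² with d = y − 73.731:
  flange: d = 9.269 mm → contributes +665 716 mm⁴
  web: d = -38.731 mm → contributes +2 137 438 mm⁴
Total I = 2 803 154 mm⁴.
Radius of gyration: k = √(I/A) = √(2 803 154 / 5 800) = 21.984 mm.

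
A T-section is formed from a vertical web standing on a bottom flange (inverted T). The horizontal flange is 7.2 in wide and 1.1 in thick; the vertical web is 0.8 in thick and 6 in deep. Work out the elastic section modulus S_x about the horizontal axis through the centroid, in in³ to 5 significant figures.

S_x ≈ 10.146 in³

Decompose the section into non-overlapping parts with the origin at the bottom-left of its bounding rectangle.
Flange: 7.2 × 1.1, A = 7.92 in², y = 0.55 in, Ī = 0.7986 in⁴.
Web: 0.8 × 6, A = 4.8 in², y = 4.1 in, Ī = 14.4 in⁴.
Centroid: ȳ = ΣA·y / ΣA = 1.889623 in.
Transfer each piece to the horizontal axis through the centroid using Ī + A·d² with d = y − 1.889623:
  flange: d = -1.339623 in → contributes +15.01174 in⁴
  web: d = 2.210377 in → contributes +37.85169 in⁴
Total I = 52.86343 in⁴.
Extreme fibre distance c = 5.210377 in; S = I/c = 10.1458 in³.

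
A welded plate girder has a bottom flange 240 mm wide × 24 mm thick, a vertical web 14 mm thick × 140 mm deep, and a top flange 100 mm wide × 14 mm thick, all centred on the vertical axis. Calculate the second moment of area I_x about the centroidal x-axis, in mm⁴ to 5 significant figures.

Treat the section as a set of non-overlapping primitives; coordinates are from the bounding-box lower-left.
Bottom plate: 240 × 24, A = 5 760 mm², y = 12 mm, Ī = 276 480 mm⁴.
Web plate: 14 × 140, A = 1 960 mm², y = 94 mm, Ī = 3 201 333 mm⁴.
Top plate: 100 × 14, A = 1 400 mm², y = 171 mm, Ī = 22866.67 mm⁴.
Centroid: ȳ = ΣA·y / ΣA = 54.0307 mm.
Transfer each piece to the centroidal x-axis using Ī + A·d² with d = y − 54.0307:
  bottom plate: d = -42.0307 mm → contributes +10 451 980 mm⁴
  web plate: d = 39.9693 mm → contributes +6 332 521 mm⁴
  top plate: d = 116.9693 mm → contributes +19 177 410 mm⁴
Total I = 35 961 911 mm⁴.

I_x ≈ 3.5962 × 10⁷ mm⁴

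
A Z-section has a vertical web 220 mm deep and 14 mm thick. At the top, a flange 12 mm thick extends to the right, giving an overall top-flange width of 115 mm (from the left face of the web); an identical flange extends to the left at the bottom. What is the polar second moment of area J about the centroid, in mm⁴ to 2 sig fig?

Split into non-overlapping primitives; take the origin at the lower-left of the bounding box.
Web: 14 × 220, A = 3 080 mm², y = 110 mm, Ī = 12 422 667 mm⁴.
Top flange (beyond web): 101 × 12, A = 1 212 mm², y = 214 mm, Ī = 14 544 mm⁴.
Bottom flange (beyond web): 101 × 12, A = 1 212 mm², y = 6 mm, Ī = 14 544 mm⁴.
Centroid: ȳ = ΣA·y / ΣA = 110 mm.
Transfer each piece to the centroidal x-axis using Ī + A·d² with d = y − 110:
  web: d = 0 mm → contributes +12 422 667 mm⁴
  top flange (beyond web): d = 104 mm → contributes +13 123 536 mm⁴
  bottom flange (beyond web): d = -104 mm → contributes +13 123 536 mm⁴
Total I = 38 669 739 mm⁴.
For the y-axis: x̄ = 108 mm.
Repeating about the centroidal y-axis gives I_y = 10 125 259 mm⁴.
Polar second moment: J = I_x + I_y = 48 794 997 mm⁴.

J ≈ 4.9 × 10⁷ mm⁴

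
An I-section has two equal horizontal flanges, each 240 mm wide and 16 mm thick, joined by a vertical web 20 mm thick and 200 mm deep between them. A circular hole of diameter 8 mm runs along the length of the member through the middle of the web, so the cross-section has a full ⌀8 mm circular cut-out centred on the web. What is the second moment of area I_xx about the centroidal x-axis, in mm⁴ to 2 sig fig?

Split into non-overlapping primitives; take the origin at the lower-left of the bounding box.
Bottom flange: 240 × 16, A = 3 840 mm², y = 8 mm, Ī = 81 920 mm⁴.
Web: 20 × 200, A = 4 000 mm², y = 116 mm, Ī = 13 333 333 mm⁴.
Top flange: 240 × 16, A = 3 840 mm², y = 224 mm, Ī = 81 920 mm⁴.
Hole (subtracted): ⌀8, A = 50.27 mm², y = 116 mm, Ī = 201.1 mm⁴.
By symmetry the centroid is at mid-height, ȳ = 116 mm.
Transfer each piece to the centroidal x-axis using Ī + A·d² with d = y − 116:
  bottom flange: d = -108 mm → contributes +44 871 680 mm⁴
  web: d = 0 mm → contributes +13 333 333 mm⁴
  top flange: d = 108 mm → contributes +44 871 680 mm⁴
  hole: d = 0 mm → contributes −201.1 mm⁴
Total I = 103 076 492 mm⁴.

I_xx ≈ 1.0 × 10⁸ mm⁴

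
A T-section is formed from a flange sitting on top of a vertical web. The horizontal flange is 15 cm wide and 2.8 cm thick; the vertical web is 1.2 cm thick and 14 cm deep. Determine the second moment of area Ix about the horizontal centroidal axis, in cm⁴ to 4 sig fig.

Ix ≈ 1149 cm⁴

Break the section into simple shapes (no overlaps), measuring from the bottom-left corner of the bounding box.
Flange: 15 × 2.8, A = 42 cm², y = 15.4 cm, Ī = 27.44 cm⁴.
Web: 1.2 × 14, A = 16.8 cm², y = 7 cm, Ī = 274.4 cm⁴.
Centroid: ȳ = ΣA·y / ΣA = 13 cm.
Transfer each piece to the horizontal centroidal axis using Ī + A·d² with d = y − 13:
  flange: d = 2.4 cm → contributes +269.36 cm⁴
  web: d = -6 cm → contributes +879.2 cm⁴
Total I = 1148.56 cm⁴.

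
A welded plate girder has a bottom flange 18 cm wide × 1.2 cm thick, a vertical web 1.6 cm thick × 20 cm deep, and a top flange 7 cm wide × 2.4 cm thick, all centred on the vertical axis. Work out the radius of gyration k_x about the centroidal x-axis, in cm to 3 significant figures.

Decompose the section into non-overlapping parts with the origin at the bottom-left of its bounding rectangle.
Bottom plate: 18 × 1.2, A = 21.6 cm², y = 0.6 cm, Ī = 2.592 cm⁴.
Web plate: 1.6 × 20, A = 32 cm², y = 11.2 cm, Ī = 1066.7 cm⁴.
Top plate: 7 × 2.4, A = 16.8 cm², y = 22.4 cm, Ī = 8.064 cm⁴.
Centroid: ȳ = ΣA·y / ΣA = 10.62 cm.
Transfer each piece to the centroidal x-axis using Ī + A·d² with d = y − 10.62:
  bottom plate: d = -10.02 cm → contributes +2171.4 cm⁴
  web plate: d = 0.57955 cm → contributes +1077.4 cm⁴
  top plate: d = 11.78 cm → contributes +2339.2 cm⁴
Total I = 5 588 cm⁴.
Radius of gyration: k = √(I/A) = √(5 588 / 70.4) = 8.9093 cm.

k_x ≈ 8.91 cm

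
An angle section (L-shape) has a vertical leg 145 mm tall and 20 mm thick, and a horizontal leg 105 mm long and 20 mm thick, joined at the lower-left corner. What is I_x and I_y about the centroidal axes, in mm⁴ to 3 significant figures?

I_x ≈ 9.32 × 10⁶ mm⁴, I_y ≈ 4.07 × 10⁶ mm⁴

Treat the section as a set of non-overlapping primitives; coordinates are from the bounding-box lower-left.
Vertical leg: 20 × 145, A = 2 900 mm², y = 72.5 mm, Ī = 5 081 042 mm⁴.
Horizontal leg (remainder): 85 × 20, A = 1 700 mm², y = 10 mm, Ī = 56 667 mm⁴.
Centroid: ȳ = ΣA·y / ΣA = 49.402 mm.
Transfer each piece to the centroidal x-axis using Ī + A·d² with d = y − 49.402:
  vertical leg: d = 23.098 mm → contributes +6 628 219 mm⁴
  horizontal leg (remainder): d = -39.402 mm → contributes +2 695 970 mm⁴
Total I = 9 324 189 mm⁴.
For the y-axis: x̄ = 29.402 mm.
Repeating about the centroidal y-axis gives I_y = 4 074 189 mm⁴.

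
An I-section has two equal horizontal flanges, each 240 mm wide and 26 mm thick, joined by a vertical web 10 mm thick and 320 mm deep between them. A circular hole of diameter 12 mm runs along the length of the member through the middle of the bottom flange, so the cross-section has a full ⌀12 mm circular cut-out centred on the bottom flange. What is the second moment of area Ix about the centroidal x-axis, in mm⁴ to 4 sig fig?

Break the section into simple shapes (no overlaps), measuring from the bottom-left corner of the bounding box.
Bottom flange: 240 × 26, A = 6 240 mm², y = 13 mm, Ī = 351 520 mm⁴.
Web: 10 × 320, A = 3 200 mm², y = 186 mm, Ī = 27 306 667 mm⁴.
Top flange: 240 × 26, A = 6 240 mm², y = 359 mm, Ī = 351 520 mm⁴.
Hole (subtracted): ⌀12, A = 113.097 mm², y = 13 mm, Ī = 1017.88 mm⁴.
Centroid: ȳ = ΣA·y / ΣA = 187.257 mm.
Transfer each piece to the centroidal x-axis using Ī + A·d² with d = y − 187.257:
  bottom flange: d = -174.257 mm → contributes +189 832 007 mm⁴
  web: d = -1.25689 mm → contributes +27 311 722 mm⁴
  top flange: d = 171.743 mm → contributes +184 404 668 mm⁴
  hole: d = -174.257 mm → contributes −3 435 271 mm⁴
Total I = 398 113 127 mm⁴.

Ix ≈ 3.981 × 10⁸ mm⁴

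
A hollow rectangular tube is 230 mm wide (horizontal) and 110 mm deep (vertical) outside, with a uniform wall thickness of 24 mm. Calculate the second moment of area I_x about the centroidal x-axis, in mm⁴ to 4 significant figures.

Split into non-overlapping primitives; take the origin at the lower-left of the bounding box.
Outer rectangle: 230 × 110, A = 25 300 mm², y = 55 mm, Ī = 25 510 833 mm⁴.
Inner void (subtracted): 182 × 62, A = 11 284 mm², y = 55 mm, Ī = 3 614 641 mm⁴.
By symmetry the centroid is at mid-height, ȳ = 55 mm.
All pieces are centred on the centroidal x-axis, so I = ΣĪ (holes subtracted) = 21 896 192 mm⁴.

I_x ≈ 2.190 × 10⁷ mm⁴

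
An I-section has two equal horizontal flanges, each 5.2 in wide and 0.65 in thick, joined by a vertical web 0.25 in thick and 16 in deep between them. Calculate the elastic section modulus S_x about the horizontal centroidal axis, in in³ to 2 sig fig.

S_x ≈ 64 in³

Split into non-overlapping primitives; take the origin at the lower-left of the bounding box.
Bottom flange: 5.2 × 0.65, A = 3.38 in², y = 0.325 in, Ī = 0.119 in⁴.
Web: 0.25 × 16, A = 4 in², y = 8.65 in, Ī = 85.33 in⁴.
Top flange: 5.2 × 0.65, A = 3.38 in², y = 16.98 in, Ī = 0.119 in⁴.
By symmetry the centroid is at mid-height, ȳ = 8.65 in.
Transfer each piece to the horizontal centroidal axis using Ī + A·d² with d = y − 8.65:
  bottom flange: d = -8.325 in → contributes +234.4 in⁴
  web: d = 0 in → contributes +85.33 in⁴
  top flange: d = 8.325 in → contributes +234.4 in⁴
Total I = 554.1 in⁴.
Extreme fibre distance c = 8.65 in; S = I/c = 64.06 in³.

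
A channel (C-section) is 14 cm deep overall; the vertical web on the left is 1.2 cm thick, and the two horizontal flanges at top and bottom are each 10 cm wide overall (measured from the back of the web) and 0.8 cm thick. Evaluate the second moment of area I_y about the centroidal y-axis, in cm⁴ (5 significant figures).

I_y ≈ 284.38 cm⁴

Break the section into simple shapes (no overlaps), measuring from the bottom-left corner of the bounding box.
Web: 1.2 × 14, A = 16.8 cm², x = 0.6 cm, Ī = 2.016 cm⁴.
Top flange (beyond web): 8.8 × 0.8, A = 7.04 cm², x = 5.6 cm, Ī = 45.43147 cm⁴.
Bottom flange (beyond web): 8.8 × 0.8, A = 7.04 cm², x = 5.6 cm, Ī = 45.43147 cm⁴.
Centroid: x̄ = ΣA·x / ΣA = 2.879793 cm.
Transfer each piece to the centroidal y-axis using Ī + A·d² with d = x − 2.879793:
  web: d = -2.279793 cm → contributes +89.33324 cm⁴
  top flange (beyond web): d = 2.720207 cm → contributes +97.52414 cm⁴
  bottom flange (beyond web): d = 2.720207 cm → contributes +97.52414 cm⁴
Total I = 284.3815 cm⁴.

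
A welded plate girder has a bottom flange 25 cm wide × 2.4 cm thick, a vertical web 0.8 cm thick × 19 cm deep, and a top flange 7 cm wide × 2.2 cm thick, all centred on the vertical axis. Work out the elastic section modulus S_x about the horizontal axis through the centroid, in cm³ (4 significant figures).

S_x ≈ 386.4 cm³

Decompose the section into non-overlapping parts with the origin at the bottom-left of its bounding rectangle.
Bottom plate: 25 × 2.4, A = 60 cm², y = 1.2 cm, Ī = 28.8 cm⁴.
Web plate: 0.8 × 19, A = 15.2 cm², y = 11.9 cm, Ī = 457.267 cm⁴.
Top plate: 7 × 2.2, A = 15.4 cm², y = 22.5 cm, Ī = 6.21133 cm⁴.
Centroid: ȳ = ΣA·y / ΣA = 6.61567 cm.
Transfer each piece to the horizontal axis through the centroid using Ī + A·d² with d = y − 6.61567:
  bottom plate: d = -5.41567 cm → contributes +1788.57 cm⁴
  web plate: d = 5.28433 cm → contributes +881.713 cm⁴
  top plate: d = 15.8843 cm → contributes +3891.81 cm⁴
Total I = 6562.1 cm⁴.
Extreme fibre distance c = 16.9843 cm; S = I/c = 386.362 cm³.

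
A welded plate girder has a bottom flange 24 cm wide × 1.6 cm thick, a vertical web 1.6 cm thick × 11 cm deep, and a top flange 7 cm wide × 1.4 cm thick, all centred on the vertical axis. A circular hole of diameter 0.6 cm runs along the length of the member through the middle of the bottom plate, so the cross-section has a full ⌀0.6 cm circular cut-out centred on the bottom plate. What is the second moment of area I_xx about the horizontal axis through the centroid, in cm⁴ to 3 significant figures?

I_xx ≈ 1590 cm⁴

Treat the section as a set of non-overlapping primitives; coordinates are from the bounding-box lower-left.
Bottom plate: 24 × 1.6, A = 38.4 cm², y = 0.8 cm, Ī = 8.192 cm⁴.
Web plate: 1.6 × 11, A = 17.6 cm², y = 7.1 cm, Ī = 177.47 cm⁴.
Top plate: 7 × 1.4, A = 9.8 cm², y = 13.3 cm, Ī = 1.6007 cm⁴.
Hole (subtracted): ⌀0.6, A = 0.28274 cm², y = 0.8 cm, Ī = 0.0063617 cm⁴.
Centroid: ȳ = ΣA·y / ΣA = 4.3621 cm.
Transfer each piece to the horizontal axis through the centroid using Ī + A·d² with d = y − 4.3621:
  bottom plate: d = -3.5621 cm → contributes +495.44 cm⁴
  web plate: d = 2.7379 cm → contributes +309.4 cm⁴
  top plate: d = 8.9379 cm → contributes +784.48 cm⁴
  hole: d = -3.5621 cm → contributes −3.594 cm⁴
Total I = 1585.7 cm⁴.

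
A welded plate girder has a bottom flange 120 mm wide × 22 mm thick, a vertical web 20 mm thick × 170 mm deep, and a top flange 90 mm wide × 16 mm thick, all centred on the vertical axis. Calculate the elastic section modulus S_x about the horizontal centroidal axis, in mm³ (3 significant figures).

S_x ≈ 3.69 × 10⁵ mm³

Treat the section as a set of non-overlapping primitives; coordinates are from the bounding-box lower-left.
Bottom plate: 120 × 22, A = 2 640 mm², y = 11 mm, Ī = 106 480 mm⁴.
Web plate: 20 × 170, A = 3 400 mm², y = 107 mm, Ī = 8 188 333 mm⁴.
Top plate: 90 × 16, A = 1 440 mm², y = 200 mm, Ī = 30 720 mm⁴.
Centroid: ȳ = ΣA·y / ΣA = 91.021 mm.
Transfer each piece to the horizontal centroidal axis using Ī + A·d² with d = y − 91.021:
  bottom plate: d = -80.021 mm → contributes +17 011 517 mm⁴
  web plate: d = 15.979 mm → contributes +9 056 408 mm⁴
  top plate: d = 108.98 mm → contributes +17 132 646 mm⁴
Total I = 43 200 570 mm⁴.
Extreme fibre distance c = 116.98 mm; S = I/c = 369 303 mm³.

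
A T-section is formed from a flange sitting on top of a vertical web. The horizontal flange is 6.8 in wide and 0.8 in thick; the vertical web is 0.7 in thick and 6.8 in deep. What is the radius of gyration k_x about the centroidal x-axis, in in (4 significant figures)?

k_x ≈ 2.328 in

Decompose the section into non-overlapping parts with the origin at the bottom-left of its bounding rectangle.
Flange: 6.8 × 0.8, A = 5.44 in², y = 7.2 in, Ī = 0.290133 in⁴.
Web: 0.7 × 6.8, A = 4.76 in², y = 3.4 in, Ī = 18.3419 in⁴.
Centroid: ȳ = ΣA·y / ΣA = 5.42667 in.
Transfer each piece to the centroidal x-axis using Ī + A·d² with d = y − 5.42667:
  flange: d = 1.77333 in → contributes +17.3974 in⁴
  web: d = -2.02667 in → contributes +37.893 in⁴
Total I = 55.2903 in⁴.
Radius of gyration: k = √(I/A) = √(55.2903 / 10.2) = 2.32822 in.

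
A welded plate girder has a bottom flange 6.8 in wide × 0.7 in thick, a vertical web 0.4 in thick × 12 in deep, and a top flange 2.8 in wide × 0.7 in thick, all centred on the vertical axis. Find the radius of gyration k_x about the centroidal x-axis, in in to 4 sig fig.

Break the section into simple shapes (no overlaps), measuring from the bottom-left corner of the bounding box.
Bottom plate: 6.8 × 0.7, A = 4.76 in², y = 0.35 in, Ī = 0.194367 in⁴.
Web plate: 0.4 × 12, A = 4.8 in², y = 6.7 in, Ī = 57.6 in⁴.
Top plate: 2.8 × 0.7, A = 1.96 in², y = 13.05 in, Ī = 0.0800333 in⁴.
Centroid: ȳ = ΣA·y / ΣA = 5.1566 in.
Transfer each piece to the centroidal x-axis using Ī + A·d² with d = y − 5.1566:
  bottom plate: d = -4.8066 in → contributes +110.166 in⁴
  web plate: d = 1.5434 in → contributes +69.034 in⁴
  top plate: d = 7.8934 in → contributes +122.199 in⁴
Total I = 301.4 in⁴.
Radius of gyration: k = √(I/A) = √(301.4 / 11.52) = 5.115 in.

k_x ≈ 5.115 in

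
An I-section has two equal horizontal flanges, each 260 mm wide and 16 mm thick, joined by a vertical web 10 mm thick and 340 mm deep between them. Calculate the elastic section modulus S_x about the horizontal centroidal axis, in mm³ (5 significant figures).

Split into non-overlapping primitives; take the origin at the lower-left of the bounding box.
Bottom flange: 260 × 16, A = 4 160 mm², y = 8 mm, Ī = 88746.67 mm⁴.
Web: 10 × 340, A = 3 400 mm², y = 186 mm, Ī = 32 753 333 mm⁴.
Top flange: 260 × 16, A = 4 160 mm², y = 364 mm, Ī = 88746.67 mm⁴.
By symmetry the centroid is at mid-height, ȳ = 186 mm.
Transfer each piece to the horizontal centroidal axis using Ī + A·d² with d = y − 186:
  bottom flange: d = -178 mm → contributes +131 894 187 mm⁴
  web: d = 0 mm → contributes +32 753 333 mm⁴
  top flange: d = 178 mm → contributes +131 894 187 mm⁴
Total I = 296 541 707 mm⁴.
Extreme fibre distance c = 186 mm; S = I/c = 1 594 310 mm³.

S_x ≈ 1.5943 × 10⁶ mm³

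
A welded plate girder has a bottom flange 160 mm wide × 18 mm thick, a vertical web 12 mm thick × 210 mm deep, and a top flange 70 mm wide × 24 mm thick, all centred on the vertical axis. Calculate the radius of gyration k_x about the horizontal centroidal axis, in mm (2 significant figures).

k_x ≈ 98 mm

Break the section into simple shapes (no overlaps), measuring from the bottom-left corner of the bounding box.
Bottom plate: 160 × 18, A = 2 880 mm², y = 9 mm, Ī = 77 760 mm⁴.
Web plate: 12 × 210, A = 2 520 mm², y = 123 mm, Ī = 9 261 000 mm⁴.
Top plate: 70 × 24, A = 1 680 mm², y = 240 mm, Ī = 80 640 mm⁴.
Centroid: ȳ = ΣA·y / ΣA = 104.4 mm.
Transfer each piece to the horizontal centroidal axis using Ī + A·d² with d = y − 104.4:
  bottom plate: d = -95.39 mm → contributes +26 283 513 mm⁴
  web plate: d = 18.61 mm → contributes +10 133 773 mm⁴
  top plate: d = 135.6 mm → contributes +30 976 038 mm⁴
Total I = 67 393 324 mm⁴.
Radius of gyration: k = √(I/A) = √(67 393 324 / 7 080) = 97.56 mm.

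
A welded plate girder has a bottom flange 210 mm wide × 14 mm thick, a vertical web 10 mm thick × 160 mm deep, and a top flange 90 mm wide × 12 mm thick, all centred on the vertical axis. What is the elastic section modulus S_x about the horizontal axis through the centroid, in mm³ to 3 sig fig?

S_x ≈ 2.40 × 10⁵ mm³

Decompose the section into non-overlapping parts with the origin at the bottom-left of its bounding rectangle.
Bottom plate: 210 × 14, A = 2 940 mm², y = 7 mm, Ī = 48 020 mm⁴.
Web plate: 10 × 160, A = 1 600 mm², y = 94 mm, Ī = 3 413 333 mm⁴.
Top plate: 90 × 12, A = 1 080 mm², y = 180 mm, Ī = 12 960 mm⁴.
Centroid: ȳ = ΣA·y / ΣA = 65.014 mm.
Transfer each piece to the horizontal axis through the centroid using Ī + A·d² with d = y − 65.014:
  bottom plate: d = -58.014 mm → contributes +9 943 035 mm⁴
  web plate: d = 28.986 mm → contributes +4 757 613 mm⁴
  top plate: d = 114.99 mm → contributes +14 292 424 mm⁴
Total I = 28 993 072 mm⁴.
Extreme fibre distance c = 120.99 mm; S = I/c = 239 640 mm³.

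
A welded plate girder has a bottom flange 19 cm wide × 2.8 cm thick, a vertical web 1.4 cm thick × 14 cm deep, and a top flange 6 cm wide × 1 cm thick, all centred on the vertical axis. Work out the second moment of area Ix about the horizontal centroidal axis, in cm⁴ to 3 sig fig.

Ix ≈ 2400 cm⁴

Decompose the section into non-overlapping parts with the origin at the bottom-left of its bounding rectangle.
Bottom plate: 19 × 2.8, A = 53.2 cm², y = 1.4 cm, Ī = 34.757 cm⁴.
Web plate: 1.4 × 14, A = 19.6 cm², y = 9.8 cm, Ī = 320.13 cm⁴.
Top plate: 6 × 1, A = 6 cm², y = 17.3 cm, Ī = 0.5 cm⁴.
Centroid: ȳ = ΣA·y / ΣA = 4.7 cm.
Transfer each piece to the horizontal centroidal axis using Ī + A·d² with d = y − 4.7:
  bottom plate: d = -3.3 cm → contributes +614.11 cm⁴
  web plate: d = 5.1 cm → contributes +829.93 cm⁴
  top plate: d = 12.6 cm → contributes +953.06 cm⁴
Total I = 2397.1 cm⁴.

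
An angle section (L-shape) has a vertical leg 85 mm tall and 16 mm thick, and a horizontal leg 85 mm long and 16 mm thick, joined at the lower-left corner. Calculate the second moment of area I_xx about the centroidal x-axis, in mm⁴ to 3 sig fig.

I_xx ≈ 1.57 × 10⁶ mm⁴

Treat the section as a set of non-overlapping primitives; coordinates are from the bounding-box lower-left.
Vertical leg: 16 × 85, A = 1 360 mm², y = 42.5 mm, Ī = 818 833 mm⁴.
Horizontal leg (remainder): 69 × 16, A = 1 104 mm², y = 8 mm, Ī = 23 552 mm⁴.
Centroid: ȳ = ΣA·y / ΣA = 27.042 mm.
Transfer each piece to the centroidal x-axis using Ī + A·d² with d = y − 27.042:
  vertical leg: d = 15.458 mm → contributes +1 143 796 mm⁴
  horizontal leg (remainder): d = -19.042 mm → contributes +423 869 mm⁴
Total I = 1 567 665 mm⁴.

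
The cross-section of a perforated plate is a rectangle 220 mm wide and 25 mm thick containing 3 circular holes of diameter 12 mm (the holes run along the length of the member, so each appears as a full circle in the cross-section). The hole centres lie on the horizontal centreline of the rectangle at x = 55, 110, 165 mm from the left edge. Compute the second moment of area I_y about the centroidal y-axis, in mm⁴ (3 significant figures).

Split into non-overlapping primitives; take the origin at the lower-left of the bounding box.
Plate: 220 × 25, A = 5 500 mm², x = 110 mm, Ī = 22 183 333 mm⁴.
Hole 1 (subtracted): ⌀12, A = 113.1 mm², x = 55 mm, Ī = 1017.9 mm⁴.
Hole 2 (subtracted): ⌀12, A = 113.1 mm², x = 110 mm, Ī = 1017.9 mm⁴.
Hole 3 (subtracted): ⌀12, A = 113.1 mm², x = 165 mm, Ī = 1017.9 mm⁴.
By symmetry the centroid is at mid-width, x̄ = 110 mm.
Transfer each piece to the centroidal y-axis using Ī + A·d² with d = x − 110:
  plate: d = 0 mm → contributes +22 183 333 mm⁴
  hole 1: d = -55 mm → contributes −343 137 mm⁴
  hole 2: d = 0 mm → contributes −1017.9 mm⁴
  hole 3: d = 55 mm → contributes −343 137 mm⁴
Total I = 21 496 041 mm⁴.

I_y ≈ 2.15 × 10⁷ mm⁴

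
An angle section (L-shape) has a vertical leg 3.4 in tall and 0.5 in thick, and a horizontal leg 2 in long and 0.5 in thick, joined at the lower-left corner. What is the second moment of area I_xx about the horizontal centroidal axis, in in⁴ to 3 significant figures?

I_xx ≈ 2.75 in⁴

Treat the section as a set of non-overlapping primitives; coordinates are from the bounding-box lower-left.
Vertical leg: 0.5 × 3.4, A = 1.7 in², y = 1.7 in, Ī = 1.6377 in⁴.
Horizontal leg (remainder): 1.5 × 0.5, A = 0.75 in², y = 0.25 in, Ī = 0.015625 in⁴.
Centroid: ȳ = ΣA·y / ΣA = 1.2561 in.
Transfer each piece to the horizontal centroidal axis using Ī + A·d² with d = y − 1.2561:
  vertical leg: d = 0.44388 in → contributes +1.9726 in⁴
  horizontal leg (remainder): d = -1.0061 in → contributes +0.77484 in⁴
Total I = 2.7474 in⁴.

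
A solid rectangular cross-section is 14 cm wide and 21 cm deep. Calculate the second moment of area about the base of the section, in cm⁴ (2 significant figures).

The section: 14 × 21, A = 294 cm², y = 10.5 cm, Ī = 10 805 cm⁴.
Transfer it to the bottom edge using Ī + A·d² with d = y − 0:
  the section: d = 10.5 cm → contributes +43 218 cm⁴
Total I = 43 218 cm⁴.

I_base ≈ 4.3 × 10⁴ cm⁴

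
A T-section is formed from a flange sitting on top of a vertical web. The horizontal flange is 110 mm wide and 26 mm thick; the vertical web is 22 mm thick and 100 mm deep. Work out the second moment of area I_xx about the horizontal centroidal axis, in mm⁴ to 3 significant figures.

Treat the section as a set of non-overlapping primitives; coordinates are from the bounding-box lower-left.
Flange: 110 × 26, A = 2 860 mm², y = 113 mm, Ī = 161 113 mm⁴.
Web: 22 × 100, A = 2 200 mm², y = 50 mm, Ī = 1 833 333 mm⁴.
Centroid: ȳ = ΣA·y / ΣA = 85.609 mm.
Transfer each piece to the horizontal centroidal axis using Ī + A·d² with d = y − 85.609:
  flange: d = 27.391 mm → contributes +2 306 924 mm⁴
  web: d = -35.609 mm → contributes +4 622 888 mm⁴
Total I = 6 929 812 mm⁴.

I_xx ≈ 6.93 × 10⁶ mm⁴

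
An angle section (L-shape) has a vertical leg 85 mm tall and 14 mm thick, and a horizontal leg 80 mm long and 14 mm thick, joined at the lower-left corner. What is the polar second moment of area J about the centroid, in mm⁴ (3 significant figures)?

Decompose the section into non-overlapping parts with the origin at the bottom-left of its bounding rectangle.
Vertical leg: 14 × 85, A = 1 190 mm², y = 42.5 mm, Ī = 716 479 mm⁴.
Horizontal leg (remainder): 66 × 14, A = 924 mm², y = 7 mm, Ī = 15 092 mm⁴.
Centroid: ȳ = ΣA·y / ΣA = 26.983 mm.
Transfer each piece to the centroidal x-axis using Ī + A·d² with d = y − 26.983:
  vertical leg: d = 15.517 mm → contributes +1 002 988 mm⁴
  horizontal leg (remainder): d = -19.983 mm → contributes +384 080 mm⁴
Total I = 1 387 068 mm⁴.
For the y-axis: x̄ = 24.483 mm.
Repeating about the centroidal y-axis gives I_y = 1 187 061 mm⁴.
Polar second moment: J = I_x + I_y = 2 574 129 mm⁴.

J ≈ 2.57 × 10⁶ mm⁴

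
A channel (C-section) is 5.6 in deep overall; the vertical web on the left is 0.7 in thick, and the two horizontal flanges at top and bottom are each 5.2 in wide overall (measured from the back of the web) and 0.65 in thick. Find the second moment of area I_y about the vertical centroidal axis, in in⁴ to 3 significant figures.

I_y ≈ 25.9 in⁴

Decompose the section into non-overlapping parts with the origin at the bottom-left of its bounding rectangle.
Web: 0.7 × 5.6, A = 3.92 in², x = 0.35 in, Ī = 0.16007 in⁴.
Top flange (beyond web): 4.5 × 0.65, A = 2.925 in², x = 2.95 in, Ī = 4.9359 in⁴.
Bottom flange (beyond web): 4.5 × 0.65, A = 2.925 in², x = 2.95 in, Ī = 4.9359 in⁴.
Centroid: x̄ = ΣA·x / ΣA = 1.9068 in.
Transfer each piece to the vertical centroidal axis using Ī + A·d² with d = x − 1.9068:
  web: d = -1.5568 in → contributes +9.6608 in⁴
  top flange (beyond web): d = 1.0432 in → contributes +8.1191 in⁴
  bottom flange (beyond web): d = 1.0432 in → contributes +8.1191 in⁴
Total I = 25.899 in⁴.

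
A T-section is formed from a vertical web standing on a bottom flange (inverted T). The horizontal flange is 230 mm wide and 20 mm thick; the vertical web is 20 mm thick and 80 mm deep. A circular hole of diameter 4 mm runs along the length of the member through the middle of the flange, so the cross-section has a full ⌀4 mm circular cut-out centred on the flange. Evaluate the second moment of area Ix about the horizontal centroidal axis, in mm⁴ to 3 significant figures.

Decompose the section into non-overlapping parts with the origin at the bottom-left of its bounding rectangle.
Flange: 230 × 20, A = 4 600 mm², y = 10 mm, Ī = 153 333 mm⁴.
Web: 20 × 80, A = 1 600 mm², y = 60 mm, Ī = 853 333 mm⁴.
Hole (subtracted): ⌀4, A = 12.566 mm², y = 10 mm, Ī = 12.566 mm⁴.
Centroid: ȳ = ΣA·y / ΣA = 22.929 mm.
Transfer each piece to the horizontal centroidal axis using Ī + A·d² with d = y − 22.929:
  flange: d = -12.929 mm → contributes +922 316 mm⁴
  web: d = 37.071 mm → contributes +3 052 097 mm⁴
  hole: d = -12.929 mm → contributes −2113.3 mm⁴
Total I = 3 972 300 mm⁴.

Ix ≈ 3.97 × 10⁶ mm⁴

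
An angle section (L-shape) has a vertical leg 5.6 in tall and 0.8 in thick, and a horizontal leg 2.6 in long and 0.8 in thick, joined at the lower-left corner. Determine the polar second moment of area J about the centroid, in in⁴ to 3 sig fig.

Break the section into simple shapes (no overlaps), measuring from the bottom-left corner of the bounding box.
Vertical leg: 0.8 × 5.6, A = 4.48 in², y = 2.8 in, Ī = 11.708 in⁴.
Horizontal leg (remainder): 1.8 × 0.8, A = 1.44 in², y = 0.4 in, Ī = 0.0768 in⁴.
Centroid: ȳ = ΣA·y / ΣA = 2.2162 in.
Transfer each piece to the centroidal x-axis using Ī + A·d² with d = y − 2.2162:
  vertical leg: d = 0.58378 in → contributes +13.235 in⁴
  horizontal leg (remainder): d = -1.8162 in → contributes +4.8268 in⁴
Total I = 18.061 in⁴.
For the y-axis: x̄ = 0.71622 in.
Repeating about the centroidal y-axis gives I_y = 2.4694 in⁴.
Polar second moment: J = I_x + I_y = 20.531 in⁴.

J ≈ 20.5 in⁴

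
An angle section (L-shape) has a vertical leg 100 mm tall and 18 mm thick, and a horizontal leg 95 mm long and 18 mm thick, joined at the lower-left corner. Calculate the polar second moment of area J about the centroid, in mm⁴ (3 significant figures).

Treat the section as a set of non-overlapping primitives; coordinates are from the bounding-box lower-left.
Vertical leg: 18 × 100, A = 1 800 mm², y = 50 mm, Ī = 1 500 000 mm⁴.
Horizontal leg (remainder): 77 × 18, A = 1 386 mm², y = 9 mm, Ī = 37 422 mm⁴.
Centroid: ȳ = ΣA·y / ΣA = 32.164 mm.
Transfer each piece to the centroidal x-axis using Ī + A·d² with d = y − 32.164:
  vertical leg: d = 17.836 mm → contributes +2 072 631 mm⁴
  horizontal leg (remainder): d = -23.164 mm → contributes +781 099 mm⁴
Total I = 2 853 730 mm⁴.
For the y-axis: x̄ = 29.664 mm.
Repeating about the centroidal y-axis gives I_y = 2 500 158 mm⁴.
Polar second moment: J = I_x + I_y = 5 353 888 mm⁴.

J ≈ 5.35 × 10⁶ mm⁴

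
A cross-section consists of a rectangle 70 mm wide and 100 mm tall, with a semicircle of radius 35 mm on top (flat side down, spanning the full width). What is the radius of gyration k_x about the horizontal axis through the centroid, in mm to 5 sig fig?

Treat the section as a set of non-overlapping primitives; coordinates are from the bounding-box lower-left.
Rectangular body: 70 × 100, A = 7 000 mm², y = 50 mm, Ī = 5 833 333 mm⁴.
Semicircular cap: semicircle r = 35, A = 1924.226 mm², y = 114.8545 mm, Ī = 164 704 mm⁴.
Centroid: ȳ = ΣA·y / ΣA = 63.9838 mm.
Transfer each piece to the horizontal axis through the centroid using Ī + A·d² with d = y − 63.9838:
  rectangular body: d = -13.9838 mm → contributes +7 202 160 mm⁴
  semicircular cap: d = 50.87066 mm → contributes +5 144 261 mm⁴
Total I = 12 346 421 mm⁴.
Radius of gyration: k = √(I/A) = √(12 346 421 / 8924.226) = 37.19506 mm.

k_x ≈ 37.195 mm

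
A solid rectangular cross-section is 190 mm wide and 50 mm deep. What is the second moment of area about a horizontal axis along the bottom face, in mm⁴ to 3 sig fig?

The section: 190 × 50, A = 9 500 mm², y = 25 mm, Ī = 1 979 167 mm⁴.
Transfer it to the base of the section using Ī + A·d² with d = y − 0:
  the section: d = 25 mm → contributes +7 916 667 mm⁴
Total I = 7 916 667 mm⁴.

I_base ≈ 7.92 × 10⁶ mm⁴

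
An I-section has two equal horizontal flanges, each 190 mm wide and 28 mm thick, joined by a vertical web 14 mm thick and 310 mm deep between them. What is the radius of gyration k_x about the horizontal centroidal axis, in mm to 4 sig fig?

k_x ≈ 150.5 mm

Break the section into simple shapes (no overlaps), measuring from the bottom-left corner of the bounding box.
Bottom flange: 190 × 28, A = 5 320 mm², y = 14 mm, Ī = 347 573 mm⁴.
Web: 14 × 310, A = 4 340 mm², y = 183 mm, Ī = 34 756 167 mm⁴.
Top flange: 190 × 28, A = 5 320 mm², y = 352 mm, Ī = 347 573 mm⁴.
By symmetry the centroid is at mid-height, ȳ = 183 mm.
Transfer each piece to the horizontal centroidal axis using Ī + A·d² with d = y − 183:
  bottom flange: d = -169 mm → contributes +152 292 093 mm⁴
  web: d = 0 mm → contributes +34 756 167 mm⁴
  top flange: d = 169 mm → contributes +152 292 093 mm⁴
Total I = 339 340 353 mm⁴.
Radius of gyration: k = √(I/A) = √(339 340 353 / 14 980) = 150.509 mm.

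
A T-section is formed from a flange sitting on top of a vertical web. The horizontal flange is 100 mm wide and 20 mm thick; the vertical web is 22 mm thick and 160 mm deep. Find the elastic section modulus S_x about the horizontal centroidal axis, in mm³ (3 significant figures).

Break the section into simple shapes (no overlaps), measuring from the bottom-left corner of the bounding box.
Flange: 100 × 20, A = 2 000 mm², y = 170 mm, Ī = 66 667 mm⁴.
Web: 22 × 160, A = 3 520 mm², y = 80 mm, Ī = 7 509 333 mm⁴.
Centroid: ȳ = ΣA·y / ΣA = 112.61 mm.
Transfer each piece to the horizontal centroidal axis using Ī + A·d² with d = y − 112.61:
  flange: d = 57.391 mm → contributes +6 654 190 mm⁴
  web: d = -32.609 mm → contributes +11 252 244 mm⁴
Total I = 17 906 435 mm⁴.
Extreme fibre distance c = 112.61 mm; S = I/c = 159 015 mm³.

S_x ≈ 1.59 × 10⁵ mm³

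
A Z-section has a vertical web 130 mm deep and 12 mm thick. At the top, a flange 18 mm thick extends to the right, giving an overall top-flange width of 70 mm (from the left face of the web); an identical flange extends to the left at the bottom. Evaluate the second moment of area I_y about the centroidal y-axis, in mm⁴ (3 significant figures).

Break the section into simple shapes (no overlaps), measuring from the bottom-left corner of the bounding box.
Web: 12 × 130, A = 1 560 mm², x = 64 mm, Ī = 18 720 mm⁴.
Top flange (beyond web): 58 × 18, A = 1 044 mm², x = 99 mm, Ī = 292 668 mm⁴.
Bottom flange (beyond web): 58 × 18, A = 1 044 mm², x = 29 mm, Ī = 292 668 mm⁴.
Centroid: x̄ = ΣA·x / ΣA = 64 mm.
Transfer each piece to the centroidal y-axis using Ī + A·d² with d = x − 64:
  web: d = 0 mm → contributes +18 720 mm⁴
  top flange (beyond web): d = 35 mm → contributes +1 571 568 mm⁴
  bottom flange (beyond web): d = -35 mm → contributes +1 571 568 mm⁴
Total I = 3 161 856 mm⁴.

I_y ≈ 3.16 × 10⁶ mm⁴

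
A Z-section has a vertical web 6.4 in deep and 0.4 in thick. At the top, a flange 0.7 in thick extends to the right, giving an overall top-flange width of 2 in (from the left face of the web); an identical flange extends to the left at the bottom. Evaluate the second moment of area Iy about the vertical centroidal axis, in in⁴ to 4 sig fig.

Split into non-overlapping primitives; take the origin at the lower-left of the bounding box.
Web: 0.4 × 6.4, A = 2.56 in², x = 1.8 in, Ī = 0.0341333 in⁴.
Top flange (beyond web): 1.6 × 0.7, A = 1.12 in², x = 2.8 in, Ī = 0.238933 in⁴.
Bottom flange (beyond web): 1.6 × 0.7, A = 1.12 in², x = 0.8 in, Ī = 0.238933 in⁴.
Centroid: x̄ = ΣA·x / ΣA = 1.8 in.
Transfer each piece to the vertical centroidal axis using Ī + A·d² with d = x − 1.8:
  web: d = 0 in → contributes +0.0341333 in⁴
  top flange (beyond web): d = 1 in → contributes +1.35893 in⁴
  bottom flange (beyond web): d = -1 in → contributes +1.35893 in⁴
Total I = 2.752 in⁴.

Iy ≈ 2.752 in⁴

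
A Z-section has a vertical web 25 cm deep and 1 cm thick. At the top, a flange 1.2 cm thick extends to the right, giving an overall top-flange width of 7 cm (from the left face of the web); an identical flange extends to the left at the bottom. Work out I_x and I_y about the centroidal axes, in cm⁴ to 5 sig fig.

Split into non-overlapping primitives; take the origin at the lower-left of the bounding box.
Web: 1 × 25, A = 25 cm², y = 12.5 cm, Ī = 1302.083 cm⁴.
Top flange (beyond web): 6 × 1.2, A = 7.2 cm², y = 24.4 cm, Ī = 0.864 cm⁴.
Bottom flange (beyond web): 6 × 1.2, A = 7.2 cm², y = 0.6 cm, Ī = 0.864 cm⁴.
Centroid: ȳ = ΣA·y / ΣA = 12.5 cm.
Transfer each piece to the centroidal x-axis using Ī + A·d² with d = y − 12.5:
  web: d = 0 cm → contributes +1302.083 cm⁴
  top flange (beyond web): d = 11.9 cm → contributes +1020.456 cm⁴
  bottom flange (beyond web): d = -11.9 cm → contributes +1020.456 cm⁴
Total I = 3342.995 cm⁴.
For the y-axis: x̄ = 6.5 cm.
Repeating about the centroidal y-axis gives I_y = 221.6833 cm⁴.

I_x ≈ 3343.0 cm⁴, I_y ≈ 221.68 cm⁴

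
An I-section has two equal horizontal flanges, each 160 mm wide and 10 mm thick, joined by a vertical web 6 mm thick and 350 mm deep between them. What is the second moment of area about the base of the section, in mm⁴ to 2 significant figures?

Split into non-overlapping primitives; take the origin at the lower-left of the bounding box.
Bottom flange: 160 × 10, A = 1 600 mm², y = 5 mm, Ī = 13 333 mm⁴.
Web: 6 × 350, A = 2 100 mm², y = 185 mm, Ī = 21 437 500 mm⁴.
Top flange: 160 × 10, A = 1 600 mm², y = 365 mm, Ī = 13 333 mm⁴.
Transfer each piece to the base of the section using Ī + A·d² with d = y − 0:
  bottom flange: d = 5 mm → contributes +53 333 mm⁴
  web: d = 185 mm → contributes +93 310 000 mm⁴
  top flange: d = 365 mm → contributes +213 173 333 mm⁴
Total I = 306 536 667 mm⁴.

I_base ≈ 3.1 × 10⁸ mm⁴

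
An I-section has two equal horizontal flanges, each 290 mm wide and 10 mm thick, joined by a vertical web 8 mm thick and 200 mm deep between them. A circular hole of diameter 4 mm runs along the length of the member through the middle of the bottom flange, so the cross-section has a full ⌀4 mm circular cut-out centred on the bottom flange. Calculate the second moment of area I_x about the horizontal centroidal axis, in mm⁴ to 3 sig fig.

I_x ≈ 6.92 × 10⁷ mm⁴

Break the section into simple shapes (no overlaps), measuring from the bottom-left corner of the bounding box.
Bottom flange: 290 × 10, A = 2 900 mm², y = 5 mm, Ī = 24 167 mm⁴.
Web: 8 × 200, A = 1 600 mm², y = 110 mm, Ī = 5 333 333 mm⁴.
Top flange: 290 × 10, A = 2 900 mm², y = 215 mm, Ī = 24 167 mm⁴.
Hole (subtracted): ⌀4, A = 12.566 mm², y = 5 mm, Ī = 12.566 mm⁴.
Centroid: ȳ = ΣA·y / ΣA = 110.18 mm.
Transfer each piece to the horizontal centroidal axis using Ī + A·d² with d = y − 110.18:
  bottom flange: d = -105.18 mm → contributes +32 105 533 mm⁴
  web: d = -0.17861 mm → contributes +5 333 384 mm⁴
  top flange: d = 104.82 mm → contributes +31 887 986 mm⁴
  hole: d = -105.18 mm → contributes −139 029 mm⁴
Total I = 69 187 874 mm⁴.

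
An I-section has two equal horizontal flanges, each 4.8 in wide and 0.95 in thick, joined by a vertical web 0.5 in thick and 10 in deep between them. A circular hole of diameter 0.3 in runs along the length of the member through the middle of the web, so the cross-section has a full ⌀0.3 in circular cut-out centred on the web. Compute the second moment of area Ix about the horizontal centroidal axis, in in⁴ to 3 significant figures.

Split into non-overlapping primitives; take the origin at the lower-left of the bounding box.
Bottom flange: 4.8 × 0.95, A = 4.56 in², y = 0.475 in, Ī = 0.34295 in⁴.
Web: 0.5 × 10, A = 5 in², y = 5.95 in, Ī = 41.667 in⁴.
Top flange: 4.8 × 0.95, A = 4.56 in², y = 11.425 in, Ī = 0.34295 in⁴.
Hole (subtracted): ⌀0.3, A = 0.070686 in², y = 5.95 in, Ī = 0.00039761 in⁴.
By symmetry the centroid is at mid-height, ȳ = 5.95 in.
Transfer each piece to the horizontal centroidal axis using Ī + A·d² with d = y − 5.95:
  bottom flange: d = -5.475 in → contributes +137.03 in⁴
  web: d = 0 in → contributes +41.667 in⁴
  top flange: d = 5.475 in → contributes +137.03 in⁴
  hole: d = 0 in → contributes −0.00039761 in⁴
Total I = 315.73 in⁴.

Ix ≈ 316 in⁴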